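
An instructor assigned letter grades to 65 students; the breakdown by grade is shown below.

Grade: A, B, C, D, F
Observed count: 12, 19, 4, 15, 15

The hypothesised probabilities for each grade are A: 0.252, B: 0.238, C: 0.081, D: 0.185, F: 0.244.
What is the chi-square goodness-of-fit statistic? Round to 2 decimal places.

3.06

Expected counts E_i = n·p_i: 65×0.252 = 16.38, 65×0.238 = 15.47, 65×0.081 = 5.265, 65×0.185 = 12.025, 65×0.244 = 15.86.
A: (12 − 16.38)²/16.38 = 19.1844/16.38 = 1.171
B: (19 − 15.47)²/15.47 = 12.4609/15.47 = 0.805
C: (4 − 5.265)²/5.265 = 1.600225/5.265 = 0.304
D: (15 − 12.025)²/12.025 = 8.850625/12.025 = 0.736
F: (15 − 15.86)²/15.86 = 0.7396/15.86 = 0.047
Sum = 3.06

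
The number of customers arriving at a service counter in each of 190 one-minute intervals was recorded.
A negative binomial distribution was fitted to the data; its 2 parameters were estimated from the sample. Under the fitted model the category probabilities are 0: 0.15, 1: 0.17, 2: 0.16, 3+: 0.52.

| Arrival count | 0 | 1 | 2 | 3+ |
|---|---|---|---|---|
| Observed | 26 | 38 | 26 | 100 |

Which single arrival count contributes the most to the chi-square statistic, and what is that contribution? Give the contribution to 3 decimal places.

Expected counts E_i = n·p_i: 190×0.15 = 28.5, 190×0.17 = 32.3, 190×0.16 = 30.4, 190×0.52 = 98.8.
0: (26 − 28.5)²/28.5 = 6.25/28.5 = 0.2193
1: (38 − 32.3)²/32.3 = 32.49/32.3 = 1.0059
2: (26 − 30.4)²/30.4 = 19.36/30.4 = 0.6368
3+: (100 − 98.8)²/98.8 = 1.44/98.8 = 0.0146
The largest term is for 1: 1.006.

1, 1.006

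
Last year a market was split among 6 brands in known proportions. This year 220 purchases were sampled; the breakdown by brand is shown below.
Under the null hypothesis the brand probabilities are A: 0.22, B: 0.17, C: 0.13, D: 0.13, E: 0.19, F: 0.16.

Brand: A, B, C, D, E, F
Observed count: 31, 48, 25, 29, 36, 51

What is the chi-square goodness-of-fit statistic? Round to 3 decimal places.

Expected counts E_i = n·p_i: 220×0.22 = 48.4, 220×0.17 = 37.4, 220×0.13 = 28.6, 220×0.13 = 28.6, 220×0.19 = 41.8, 220×0.16 = 35.2.
χ² = (31−48.4)²/48.4 + (48−37.4)²/37.4 + (25−28.6)²/28.6 + (29−28.6)²/28.6 + (36−41.8)²/41.8 + (51−35.2)²/35.2
   = 6.2554 + 3.0043 + 0.4531 + 0.0056 + 0.8048 + 7.0920
Sum = 17.615

17.615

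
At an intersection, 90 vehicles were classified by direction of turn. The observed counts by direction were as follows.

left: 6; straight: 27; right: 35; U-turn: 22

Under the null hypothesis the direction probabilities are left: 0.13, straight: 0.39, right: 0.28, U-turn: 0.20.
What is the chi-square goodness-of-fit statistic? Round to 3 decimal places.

9.346

Expected counts E_i = n·p_i: 90×0.13 = 11.7, 90×0.39 = 35.1, 90×0.28 = 25.2, 90×0.20 = 18.
χ² = (6−11.7)²/11.7 + (27−35.1)²/35.1 + (35−25.2)²/25.2 + (22−18)²/18
   = 2.7769 + 1.8692 + 3.8111 + 0.8889
Sum = 9.346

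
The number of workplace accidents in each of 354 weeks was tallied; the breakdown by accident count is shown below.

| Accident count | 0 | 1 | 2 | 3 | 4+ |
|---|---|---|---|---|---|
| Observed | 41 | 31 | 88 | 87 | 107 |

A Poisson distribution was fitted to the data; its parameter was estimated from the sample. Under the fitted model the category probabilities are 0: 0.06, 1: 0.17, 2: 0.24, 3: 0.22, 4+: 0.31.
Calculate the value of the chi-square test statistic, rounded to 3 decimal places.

33.777

Expected counts E_i = n·p_i: 354×0.06 = 21.24, 354×0.17 = 60.18, 354×0.24 = 84.96, 354×0.22 = 77.88, 354×0.31 = 109.74.
0: (41 − 21.24)²/21.24 = 390.4576/21.24 = 18.3831
1: (31 − 60.18)²/60.18 = 851.4724/60.18 = 14.1488
2: (88 − 84.96)²/84.96 = 9.2416/84.96 = 0.1088
3: (87 − 77.88)²/77.88 = 83.1744/77.88 = 1.0680
4+: (107 − 109.74)²/109.74 = 7.5076/109.74 = 0.0684
Sum = 33.777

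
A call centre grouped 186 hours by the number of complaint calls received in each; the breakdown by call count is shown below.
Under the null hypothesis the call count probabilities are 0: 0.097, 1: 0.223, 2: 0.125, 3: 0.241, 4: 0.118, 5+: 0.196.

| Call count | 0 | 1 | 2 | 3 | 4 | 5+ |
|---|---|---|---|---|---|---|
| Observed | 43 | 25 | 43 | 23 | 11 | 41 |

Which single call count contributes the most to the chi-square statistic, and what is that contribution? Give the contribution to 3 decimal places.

0, 34.525

Expected counts E_i = n·p_i: 186×0.097 = 18.042, 186×0.223 = 41.478, 186×0.125 = 23.25, 186×0.241 = 44.826, 186×0.118 = 21.948, 186×0.196 = 36.456.
0: (43 − 18.042)²/18.042 = 622.901764/18.042 = 34.5251
1: (25 − 41.478)²/41.478 = 271.524484/41.478 = 6.5462
2: (43 − 23.25)²/23.25 = 390.0625/23.25 = 16.7769
3: (23 − 44.826)²/44.826 = 476.374276/44.826 = 10.6272
4: (11 − 21.948)²/21.948 = 119.858704/21.948 = 5.4610
5+: (41 − 36.456)²/36.456 = 20.647936/36.456 = 0.5664
The largest term is for 0: 34.525.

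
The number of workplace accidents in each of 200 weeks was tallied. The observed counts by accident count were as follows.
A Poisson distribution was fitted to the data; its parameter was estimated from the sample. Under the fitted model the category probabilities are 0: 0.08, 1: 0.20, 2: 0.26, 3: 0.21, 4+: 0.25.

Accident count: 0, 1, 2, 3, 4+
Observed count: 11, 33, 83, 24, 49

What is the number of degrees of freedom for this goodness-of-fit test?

3

There are k = 5 categories and 1 parameter estimated from the data, so df = 5 − 1 − 1 = 3.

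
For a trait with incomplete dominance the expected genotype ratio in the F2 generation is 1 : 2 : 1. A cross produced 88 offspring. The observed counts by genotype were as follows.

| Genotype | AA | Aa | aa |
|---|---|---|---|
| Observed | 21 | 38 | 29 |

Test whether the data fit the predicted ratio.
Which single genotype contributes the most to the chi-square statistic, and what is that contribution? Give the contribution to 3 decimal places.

aa, 2.227

Ratio total = 4. Expected counts: 88×1/4 = 22, 88×2/4 = 44, 88×1/4 = 22.
cat         O        E   (O−E)²/E
AA         21       22     0.0455
Aa         38       44     0.8182
aa         29       22     2.2273
The largest term is for aa: 2.227.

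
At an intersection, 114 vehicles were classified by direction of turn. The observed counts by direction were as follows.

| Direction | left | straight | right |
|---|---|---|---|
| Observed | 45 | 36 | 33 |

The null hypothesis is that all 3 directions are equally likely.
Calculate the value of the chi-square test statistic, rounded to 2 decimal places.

2.05

Under H₀ each category has probability 1/3, so each expected count is 114/3 = 38.
χ² = (45−38)²/38 + (36−38)²/38 + (33−38)²/38
   = 1.289 + 0.105 + 0.658
Sum = 2.05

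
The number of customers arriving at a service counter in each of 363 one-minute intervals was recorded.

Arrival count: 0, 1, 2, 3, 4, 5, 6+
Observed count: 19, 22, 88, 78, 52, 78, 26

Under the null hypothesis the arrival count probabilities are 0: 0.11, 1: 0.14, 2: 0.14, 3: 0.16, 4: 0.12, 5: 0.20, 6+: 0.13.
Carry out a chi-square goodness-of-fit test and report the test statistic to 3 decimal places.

Expected counts E_i = n·p_i: 363×0.11 = 39.93, 363×0.14 = 50.82, 363×0.14 = 50.82, 363×0.16 = 58.08, 363×0.12 = 43.56, 363×0.20 = 72.6, 363×0.13 = 47.19.
0: (19 − 39.93)²/39.93 = 438.0649/39.93 = 10.9708
1: (22 − 50.82)²/50.82 = 830.5924/50.82 = 16.3438
2: (88 − 50.82)²/50.82 = 1382.3524/50.82 = 27.2010
3: (78 − 58.08)²/58.08 = 396.8064/58.08 = 6.8321
4: (52 − 43.56)²/43.56 = 71.2336/43.56 = 1.6353
5: (78 − 72.6)²/72.6 = 29.16/72.6 = 0.4017
6+: (26 − 47.19)²/47.19 = 449.0161/47.19 = 9.5151
Sum = 72.900

72.900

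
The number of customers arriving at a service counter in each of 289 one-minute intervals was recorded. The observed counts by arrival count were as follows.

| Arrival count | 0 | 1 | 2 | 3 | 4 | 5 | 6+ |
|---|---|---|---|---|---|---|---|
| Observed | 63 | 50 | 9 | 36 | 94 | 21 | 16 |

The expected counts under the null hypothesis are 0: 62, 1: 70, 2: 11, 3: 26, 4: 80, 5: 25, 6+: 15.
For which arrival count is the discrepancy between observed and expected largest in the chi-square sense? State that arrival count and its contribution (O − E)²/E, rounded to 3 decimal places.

1, 5.714

0: (63 − 62)²/62 = 1/62 = 0.0161
1: (50 − 70)²/70 = 400/70 = 5.7143
2: (9 − 11)²/11 = 4/11 = 0.3636
3: (36 − 26)²/26 = 100/26 = 3.8462
4: (94 − 80)²/80 = 196/80 = 2.4500
5: (21 − 25)²/25 = 16/25 = 0.6400
6+: (16 − 15)²/15 = 1/15 = 0.0667
The largest term is for 1: 5.714.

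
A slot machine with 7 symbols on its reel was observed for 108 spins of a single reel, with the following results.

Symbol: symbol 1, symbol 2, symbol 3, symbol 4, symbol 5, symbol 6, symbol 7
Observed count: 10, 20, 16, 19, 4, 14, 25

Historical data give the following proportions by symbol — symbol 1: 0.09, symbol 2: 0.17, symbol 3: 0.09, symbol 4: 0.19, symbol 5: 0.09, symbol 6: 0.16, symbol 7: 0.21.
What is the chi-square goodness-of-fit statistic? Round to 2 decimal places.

Expected counts E_i = n·p_i: 108×0.09 = 9.72, 108×0.17 = 18.36, 108×0.09 = 9.72, 108×0.19 = 20.52, 108×0.09 = 9.72, 108×0.16 = 17.28, 108×0.21 = 22.68.
symbol 1: (10 − 9.72)²/9.72 = 0.0784/9.72 = 0.008
symbol 2: (20 − 18.36)²/18.36 = 2.6896/18.36 = 0.146
symbol 3: (16 − 9.72)²/9.72 = 39.4384/9.72 = 4.057
symbol 4: (19 − 20.52)²/20.52 = 2.3104/20.52 = 0.113
symbol 5: (4 − 9.72)²/9.72 = 32.7184/9.72 = 3.366
symbol 6: (14 − 17.28)²/17.28 = 10.7584/17.28 = 0.623
symbol 7: (25 − 22.68)²/22.68 = 5.3824/22.68 = 0.237
Sum = 8.55

8.55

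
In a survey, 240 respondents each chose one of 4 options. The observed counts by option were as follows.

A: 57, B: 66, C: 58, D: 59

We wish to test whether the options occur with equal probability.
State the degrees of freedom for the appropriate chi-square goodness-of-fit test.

There are k = 4 categories and no parameters were estimated from the data, so df = 4 − 1 = 3.

3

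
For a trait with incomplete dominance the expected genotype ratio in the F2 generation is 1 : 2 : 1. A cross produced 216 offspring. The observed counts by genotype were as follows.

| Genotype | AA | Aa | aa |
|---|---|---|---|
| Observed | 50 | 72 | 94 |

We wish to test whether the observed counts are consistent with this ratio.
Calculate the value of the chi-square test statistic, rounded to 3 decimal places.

Ratio total = 4. Expected counts: 216×1/4 = 54, 216×2/4 = 108, 216×1/4 = 54.
χ² = (50−54)²/54 + (72−108)²/108 + (94−54)²/54
   = 0.2963 + 12.0000 + 29.6296
Sum = 41.926

41.926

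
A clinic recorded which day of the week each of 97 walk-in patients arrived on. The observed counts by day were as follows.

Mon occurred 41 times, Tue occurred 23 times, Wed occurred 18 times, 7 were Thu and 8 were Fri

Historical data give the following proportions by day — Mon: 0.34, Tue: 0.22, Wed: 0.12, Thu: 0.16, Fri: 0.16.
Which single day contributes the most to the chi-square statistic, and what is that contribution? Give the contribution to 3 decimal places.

Thu, 4.677

Expected counts E_i = n·p_i: 97×0.34 = 32.98, 97×0.22 = 21.34, 97×0.12 = 11.64, 97×0.16 = 15.52, 97×0.16 = 15.52.
cat         O        E   (O−E)²/E
Mon        41    32.98     1.9503
Tue        23    21.34     0.1291
Wed        18    11.64     3.4751
Thu         7    15.52     4.6772
Fri         8    15.52     3.6437
The largest term is for Thu: 4.677.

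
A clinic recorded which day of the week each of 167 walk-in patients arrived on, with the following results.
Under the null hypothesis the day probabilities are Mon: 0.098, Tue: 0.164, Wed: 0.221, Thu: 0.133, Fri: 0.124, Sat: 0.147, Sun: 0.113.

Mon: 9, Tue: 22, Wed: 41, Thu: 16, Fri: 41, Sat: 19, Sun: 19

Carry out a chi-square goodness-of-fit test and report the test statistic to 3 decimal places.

Expected counts E_i = n·p_i: 167×0.098 = 16.366, 167×0.164 = 27.388, 167×0.221 = 36.907, 167×0.133 = 22.211, 167×0.124 = 20.708, 167×0.147 = 24.549, 167×0.113 = 18.871.
Mon: (9 − 16.366)²/16.366 = 54.257956/16.366 = 3.3153
Tue: (22 − 27.388)²/27.388 = 29.030544/27.388 = 1.0600
Wed: (41 − 36.907)²/36.907 = 16.752649/36.907 = 0.4539
Thu: (16 − 22.211)²/22.211 = 38.576521/22.211 = 1.7368
Fri: (41 − 20.708)²/20.708 = 411.765264/20.708 = 19.8844
Sat: (19 − 24.549)²/24.549 = 30.791401/24.549 = 1.2543
Sun: (19 − 18.871)²/18.871 = 0.016641/18.871 = 0.0009
Sum = 27.706

27.706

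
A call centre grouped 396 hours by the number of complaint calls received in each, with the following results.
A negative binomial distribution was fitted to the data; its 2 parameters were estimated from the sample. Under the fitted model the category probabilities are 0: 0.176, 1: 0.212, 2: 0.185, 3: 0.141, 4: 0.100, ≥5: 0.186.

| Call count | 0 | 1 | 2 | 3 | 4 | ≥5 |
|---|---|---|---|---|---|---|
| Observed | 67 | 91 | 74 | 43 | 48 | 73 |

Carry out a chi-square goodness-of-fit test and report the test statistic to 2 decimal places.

5.44

Expected counts E_i = n·p_i: 396×0.176 = 69.696, 396×0.212 = 83.952, 396×0.185 = 73.26, 396×0.141 = 55.836, 396×0.100 = 39.6, 396×0.186 = 73.656.
χ² = (67−69.696)²/69.696 + (91−83.952)²/83.952 + (74−73.26)²/73.26 + (43−55.836)²/55.836 + (48−39.6)²/39.6 + (73−73.656)²/73.656
   = 0.104 + 0.592 + 0.007 + 2.951 + 1.782 + 0.006
Sum = 5.44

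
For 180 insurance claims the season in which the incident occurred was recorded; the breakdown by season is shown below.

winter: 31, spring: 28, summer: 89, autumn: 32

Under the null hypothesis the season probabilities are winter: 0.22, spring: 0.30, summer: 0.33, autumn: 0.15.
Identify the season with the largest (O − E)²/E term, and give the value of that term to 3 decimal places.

Expected counts E_i = n·p_i: 180×0.22 = 39.6, 180×0.30 = 54, 180×0.33 = 59.4, 180×0.15 = 27.
cat         O        E   (O−E)²/E
winter     31     39.6     1.8677
spring     28       54    12.5185
summer     89     59.4    14.7502
autumn     32       27     0.9259
The largest term is for summer: 14.750.

summer, 14.750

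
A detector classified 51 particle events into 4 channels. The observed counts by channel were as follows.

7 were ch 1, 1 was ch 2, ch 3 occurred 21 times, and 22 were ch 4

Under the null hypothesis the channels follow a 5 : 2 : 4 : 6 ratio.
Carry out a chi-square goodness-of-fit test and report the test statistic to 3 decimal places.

Ratio total = 17. Expected counts: 51×5/17 = 15, 51×2/17 = 6, 51×4/17 = 12, 51×6/17 = 18.
χ² = (7−15)²/15 + (1−6)²/6 + (21−12)²/12 + (22−18)²/18
   = 4.2667 + 4.1667 + 6.7500 + 0.8889
Sum = 16.072

16.072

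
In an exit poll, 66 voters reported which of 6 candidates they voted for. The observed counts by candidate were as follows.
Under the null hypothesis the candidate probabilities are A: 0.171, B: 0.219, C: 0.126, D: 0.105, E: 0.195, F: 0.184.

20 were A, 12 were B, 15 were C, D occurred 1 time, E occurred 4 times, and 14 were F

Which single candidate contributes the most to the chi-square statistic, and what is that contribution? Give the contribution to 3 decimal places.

A, 6.728

Expected counts E_i = n·p_i: 66×0.171 = 11.286, 66×0.219 = 14.454, 66×0.126 = 8.316, 66×0.105 = 6.93, 66×0.195 = 12.87, 66×0.184 = 12.144.
χ² = (20−11.286)²/11.286 + (12−14.454)²/14.454 + (15−8.316)²/8.316 + (1−6.93)²/6.93 + (4−12.87)²/12.87 + (14−12.144)²/12.144
   = 6.7281 + 0.4166 + 5.3723 + 5.0743 + 6.1132 + 0.2837
The largest term is for A: 6.728.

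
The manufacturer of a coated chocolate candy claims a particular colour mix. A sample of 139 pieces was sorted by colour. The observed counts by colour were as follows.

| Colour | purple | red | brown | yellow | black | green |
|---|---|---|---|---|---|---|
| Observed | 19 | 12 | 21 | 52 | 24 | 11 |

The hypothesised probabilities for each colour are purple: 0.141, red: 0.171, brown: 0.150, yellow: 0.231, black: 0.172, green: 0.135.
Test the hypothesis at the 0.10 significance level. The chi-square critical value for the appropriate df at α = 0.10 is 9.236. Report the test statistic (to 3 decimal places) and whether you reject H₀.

Expected counts E_i = n·p_i: 139×0.141 = 19.599, 139×0.171 = 23.769, 139×0.150 = 20.85, 139×0.231 = 32.109, 139×0.172 = 23.908, 139×0.135 = 18.765.
purple: (19 − 19.599)²/19.599 = 0.358801/19.599 = 0.0183
red: (12 − 23.769)²/23.769 = 138.509361/23.769 = 5.8273
brown: (21 − 20.85)²/20.85 = 0.0225/20.85 = 0.0011
yellow: (52 − 32.109)²/32.109 = 395.651881/32.109 = 12.3221
black: (24 − 23.908)²/23.908 = 0.008464/23.908 = 0.0004
green: (11 − 18.765)²/18.765 = 60.295225/18.765 = 3.2132
Sum = 21.382
df = 5. Since 21.382 > 9.236, we reject H₀.

21.382; reject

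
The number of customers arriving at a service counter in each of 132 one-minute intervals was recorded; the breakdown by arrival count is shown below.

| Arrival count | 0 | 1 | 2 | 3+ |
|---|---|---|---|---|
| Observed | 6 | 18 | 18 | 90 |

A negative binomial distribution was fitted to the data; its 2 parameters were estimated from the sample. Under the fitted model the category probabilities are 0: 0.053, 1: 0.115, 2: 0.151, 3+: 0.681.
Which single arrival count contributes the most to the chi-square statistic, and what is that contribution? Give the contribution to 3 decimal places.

1, 0.524

Expected counts E_i = n·p_i: 132×0.053 = 6.996, 132×0.115 = 15.18, 132×0.151 = 19.932, 132×0.681 = 89.892.
0: (6 − 6.996)²/6.996 = 0.992016/6.996 = 0.1418
1: (18 − 15.18)²/15.18 = 7.9524/15.18 = 0.5239
2: (18 − 19.932)²/19.932 = 3.732624/19.932 = 0.1873
3+: (90 − 89.892)²/89.892 = 0.011664/89.892 = 0.0001
The largest term is for 1: 0.524.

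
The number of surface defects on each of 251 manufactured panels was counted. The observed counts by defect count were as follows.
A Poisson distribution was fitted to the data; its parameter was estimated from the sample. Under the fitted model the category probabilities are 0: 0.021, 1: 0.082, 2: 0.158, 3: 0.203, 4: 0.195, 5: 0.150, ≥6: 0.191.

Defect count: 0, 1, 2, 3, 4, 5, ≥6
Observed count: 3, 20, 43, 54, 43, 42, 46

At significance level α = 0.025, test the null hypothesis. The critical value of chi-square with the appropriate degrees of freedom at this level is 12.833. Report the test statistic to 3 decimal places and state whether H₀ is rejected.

Expected counts E_i = n·p_i: 251×0.021 = 5.271, 251×0.082 = 20.582, 251×0.158 = 39.658, 251×0.203 = 50.953, 251×0.195 = 48.945, 251×0.150 = 37.65, 251×0.191 = 47.941.
0: (3 − 5.271)²/5.271 = 5.157441/5.271 = 0.9785
1: (20 − 20.582)²/20.582 = 0.338724/20.582 = 0.0165
2: (43 − 39.658)²/39.658 = 11.168964/39.658 = 0.2816
3: (54 − 50.953)²/50.953 = 9.284209/50.953 = 0.1822
4: (43 − 48.945)²/48.945 = 35.343025/48.945 = 0.7221
5: (42 − 37.65)²/37.65 = 18.9225/37.65 = 0.5026
≥6: (46 − 47.941)²/47.941 = 3.767481/47.941 = 0.0786
Sum = 2.762
df = 5. Since 2.762 < 12.833, we do not reject H₀.

2.762; do not reject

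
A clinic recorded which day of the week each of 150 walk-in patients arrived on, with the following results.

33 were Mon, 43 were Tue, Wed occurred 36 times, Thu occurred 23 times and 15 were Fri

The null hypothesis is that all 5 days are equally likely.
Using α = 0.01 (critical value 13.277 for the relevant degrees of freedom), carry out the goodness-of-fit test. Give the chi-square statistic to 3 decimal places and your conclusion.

16.267; reject

Under H₀ each category has probability 1/5, so each expected count is 150/5 = 30.
Mon: (33 − 30)²/30 = 9/30 = 0.3000
Tue: (43 − 30)²/30 = 169/30 = 5.6333
Wed: (36 − 30)²/30 = 36/30 = 1.2000
Thu: (23 − 30)²/30 = 49/30 = 1.6333
Fri: (15 − 30)²/30 = 225/30 = 7.5000
Sum = 16.267
df = 4. Since 16.267 > 13.277, we reject H₀.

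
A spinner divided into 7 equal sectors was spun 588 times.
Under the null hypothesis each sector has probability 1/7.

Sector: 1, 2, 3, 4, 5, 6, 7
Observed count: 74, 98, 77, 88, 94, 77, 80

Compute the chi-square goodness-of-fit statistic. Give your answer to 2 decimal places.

6.26

Under H₀ each category has probability 1/7, so each expected count is 588/7 = 84.
cat         O        E   (O−E)²/E
1          74       84      1.190
2          98       84      2.333
3          77       84      0.583
4          88       84      0.190
5          94       84      1.190
6          77       84      0.583
7          80       84      0.190
Sum = 6.26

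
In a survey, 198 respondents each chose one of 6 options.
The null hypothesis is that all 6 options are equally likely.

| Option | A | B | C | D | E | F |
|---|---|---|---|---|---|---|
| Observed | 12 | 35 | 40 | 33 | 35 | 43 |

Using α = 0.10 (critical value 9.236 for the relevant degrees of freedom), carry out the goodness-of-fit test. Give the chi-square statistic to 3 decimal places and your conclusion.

Expected count for each of the 6 categories: 198/6 = 33.
cat         O        E   (O−E)²/E
A          12       33    13.3636
B          35       33     0.1212
C          40       33     1.4848
D          33       33     0.0000
E          35       33     0.1212
F          43       33     3.0303
Sum = 18.121
df = 5. Since 18.121 > 9.236, we reject H₀.

18.121; reject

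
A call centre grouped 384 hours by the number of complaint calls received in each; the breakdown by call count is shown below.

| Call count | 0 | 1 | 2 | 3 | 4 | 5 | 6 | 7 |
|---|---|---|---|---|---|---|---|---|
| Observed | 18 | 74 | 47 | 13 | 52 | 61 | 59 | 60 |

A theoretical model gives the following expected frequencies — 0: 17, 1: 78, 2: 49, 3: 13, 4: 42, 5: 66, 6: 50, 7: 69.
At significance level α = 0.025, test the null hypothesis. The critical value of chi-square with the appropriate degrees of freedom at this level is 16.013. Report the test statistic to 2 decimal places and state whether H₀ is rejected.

χ² = (18−17)²/17 + (74−78)²/78 + (47−49)²/49 + (13−13)²/13 + (52−42)²/42 + (61−66)²/66 + (59−50)²/50 + (60−69)²/69
   = 0.059 + 0.205 + 0.082 + 0.000 + 2.381 + 0.379 + 1.620 + 1.174
Sum = 5.90
df = 7. Since 5.90 < 16.013, we do not reject H₀.

5.90; do not reject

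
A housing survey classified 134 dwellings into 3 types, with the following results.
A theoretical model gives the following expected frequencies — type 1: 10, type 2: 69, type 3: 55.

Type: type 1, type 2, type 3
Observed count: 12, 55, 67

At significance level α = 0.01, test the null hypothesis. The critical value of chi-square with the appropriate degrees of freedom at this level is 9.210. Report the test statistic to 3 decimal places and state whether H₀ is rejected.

5.859; do not reject

χ² = (12−10)²/10 + (55−69)²/69 + (67−55)²/55
   = 0.4000 + 2.8406 + 2.6182
Sum = 5.859
df = 2. Since 5.859 < 9.210, we do not reject H₀.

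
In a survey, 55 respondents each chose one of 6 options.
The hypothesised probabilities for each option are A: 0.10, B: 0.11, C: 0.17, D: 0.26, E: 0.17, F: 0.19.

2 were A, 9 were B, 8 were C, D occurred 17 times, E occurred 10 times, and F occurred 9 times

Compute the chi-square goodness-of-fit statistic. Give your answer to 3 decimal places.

Expected counts E_i = n·p_i: 55×0.10 = 5.5, 55×0.11 = 6.05, 55×0.17 = 9.35, 55×0.26 = 14.3, 55×0.17 = 9.35, 55×0.19 = 10.45.
A: (2 − 5.5)²/5.5 = 12.25/5.5 = 2.2273
B: (9 − 6.05)²/6.05 = 8.7025/6.05 = 1.4384
C: (8 − 9.35)²/9.35 = 1.8225/9.35 = 0.1949
D: (17 − 14.3)²/14.3 = 7.29/14.3 = 0.5098
E: (10 − 9.35)²/9.35 = 0.4225/9.35 = 0.0452
F: (9 − 10.45)²/10.45 = 2.1025/10.45 = 0.2012
Sum = 4.617

4.617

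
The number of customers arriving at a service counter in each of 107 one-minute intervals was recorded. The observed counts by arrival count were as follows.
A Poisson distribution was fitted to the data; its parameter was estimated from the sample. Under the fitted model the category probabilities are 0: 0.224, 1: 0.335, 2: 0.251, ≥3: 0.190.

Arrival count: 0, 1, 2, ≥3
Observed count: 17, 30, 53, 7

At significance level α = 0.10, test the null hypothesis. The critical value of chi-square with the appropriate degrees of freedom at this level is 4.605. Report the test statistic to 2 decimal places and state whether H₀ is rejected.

37.17; reject

Expected counts E_i = n·p_i: 107×0.224 = 23.968, 107×0.335 = 35.845, 107×0.251 = 26.857, 107×0.190 = 20.33.
0: (17 − 23.968)²/23.968 = 48.553024/23.968 = 2.026
1: (30 − 35.845)²/35.845 = 34.164025/35.845 = 0.953
2: (53 − 26.857)²/26.857 = 683.456449/26.857 = 25.448
≥3: (7 − 20.33)²/20.33 = 177.6889/20.33 = 8.740
Sum = 37.17
df = 2. Since 37.17 > 4.605, we reject H₀.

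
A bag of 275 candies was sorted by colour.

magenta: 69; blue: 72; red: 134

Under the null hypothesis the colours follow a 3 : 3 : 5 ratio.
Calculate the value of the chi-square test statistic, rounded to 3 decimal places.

1.248

Ratio total = 11. Expected counts: 275×3/11 = 75, 275×3/11 = 75, 275×5/11 = 125.
cat          O        E   (O−E)²/E
magenta     69       75     0.4800
blue        72       75     0.1200
red        134      125     0.6480
Sum = 1.248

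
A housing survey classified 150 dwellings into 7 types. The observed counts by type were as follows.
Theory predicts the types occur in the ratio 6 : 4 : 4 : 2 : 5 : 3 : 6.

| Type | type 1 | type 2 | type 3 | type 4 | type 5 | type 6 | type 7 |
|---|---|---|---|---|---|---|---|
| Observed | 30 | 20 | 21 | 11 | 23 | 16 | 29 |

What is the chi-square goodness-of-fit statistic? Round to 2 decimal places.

Ratio total = 30. Expected counts: 150×6/30 = 30, 150×4/30 = 20, 150×4/30 = 20, 150×2/30 = 10, 150×5/30 = 25, 150×3/30 = 15, 150×6/30 = 30.
cat         O        E   (O−E)²/E
type 1     30       30      0.000
type 2     20       20      0.000
type 3     21       20      0.050
type 4     11       10      0.100
type 5     23       25      0.160
type 6     16       15      0.067
type 7     29       30      0.033
Sum = 0.41

0.41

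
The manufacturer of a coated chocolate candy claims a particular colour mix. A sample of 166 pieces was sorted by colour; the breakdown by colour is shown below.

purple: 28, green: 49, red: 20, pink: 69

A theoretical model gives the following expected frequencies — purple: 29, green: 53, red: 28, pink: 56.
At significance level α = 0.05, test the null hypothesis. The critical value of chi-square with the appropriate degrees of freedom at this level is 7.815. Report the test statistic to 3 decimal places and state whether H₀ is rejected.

cat         O        E   (O−E)²/E
purple     28       29     0.0345
green      49       53     0.3019
red        20       28     2.2857
pink       69       56     3.0179
Sum = 5.640
df = 3. Since 5.640 < 7.815, we do not reject H₀.

5.640; do not reject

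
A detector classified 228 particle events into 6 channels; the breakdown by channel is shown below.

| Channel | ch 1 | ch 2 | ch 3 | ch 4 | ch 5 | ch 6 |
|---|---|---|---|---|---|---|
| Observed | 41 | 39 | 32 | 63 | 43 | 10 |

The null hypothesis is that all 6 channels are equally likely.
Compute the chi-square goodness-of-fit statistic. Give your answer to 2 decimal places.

38.95

Expected count for each of the 6 categories: 228/6 = 38.
χ² = (41−38)²/38 + (39−38)²/38 + (32−38)²/38 + (63−38)²/38 + (43−38)²/38 + (10−38)²/38
   = 0.237 + 0.026 + 0.947 + 16.447 + 0.658 + 20.632
Sum = 38.95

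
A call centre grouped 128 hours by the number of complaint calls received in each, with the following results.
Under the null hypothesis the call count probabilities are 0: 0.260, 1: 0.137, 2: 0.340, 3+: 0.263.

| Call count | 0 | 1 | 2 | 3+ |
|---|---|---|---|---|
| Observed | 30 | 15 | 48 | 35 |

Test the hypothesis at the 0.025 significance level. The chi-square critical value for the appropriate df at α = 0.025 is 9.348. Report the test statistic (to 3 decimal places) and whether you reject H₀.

Expected counts E_i = n·p_i: 128×0.260 = 33.28, 128×0.137 = 17.536, 128×0.340 = 43.52, 128×0.263 = 33.664.
cat         O        E   (O−E)²/E
0          30    33.28     0.3233
1          15   17.536     0.3667
2          48    43.52     0.4612
3+         35   33.664     0.0530
Sum = 1.204
df = 3. Since 1.204 < 9.348, we do not reject H₀.

1.204; do not reject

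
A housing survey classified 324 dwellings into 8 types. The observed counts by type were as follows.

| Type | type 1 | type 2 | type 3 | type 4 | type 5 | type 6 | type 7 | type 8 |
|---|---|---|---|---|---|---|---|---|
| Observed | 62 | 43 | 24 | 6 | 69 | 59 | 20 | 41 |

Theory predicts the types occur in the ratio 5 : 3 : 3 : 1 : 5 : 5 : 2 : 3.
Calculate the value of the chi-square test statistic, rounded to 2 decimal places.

Ratio total = 27. Expected counts: 324×5/27 = 60, 324×3/27 = 36, 324×3/27 = 36, 324×1/27 = 12, 324×5/27 = 60, 324×5/27 = 60, 324×2/27 = 24, 324×3/27 = 36.
type 1: (62 − 60)²/60 = 4/60 = 0.067
type 2: (43 − 36)²/36 = 49/36 = 1.361
type 3: (24 − 36)²/36 = 144/36 = 4.000
type 4: (6 − 12)²/12 = 36/12 = 3.000
type 5: (69 − 60)²/60 = 81/60 = 1.350
type 6: (59 − 60)²/60 = 1/60 = 0.017
type 7: (20 − 24)²/24 = 16/24 = 0.667
type 8: (41 − 36)²/36 = 25/36 = 0.694
Sum = 11.16

11.16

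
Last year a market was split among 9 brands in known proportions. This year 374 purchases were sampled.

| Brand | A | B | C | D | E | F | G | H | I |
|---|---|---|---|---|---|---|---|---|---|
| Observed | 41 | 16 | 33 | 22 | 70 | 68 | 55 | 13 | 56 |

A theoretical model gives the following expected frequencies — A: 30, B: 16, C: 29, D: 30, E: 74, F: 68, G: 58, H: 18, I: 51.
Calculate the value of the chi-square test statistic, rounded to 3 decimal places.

χ² = (41−30)²/30 + (16−16)²/16 + (33−29)²/29 + (22−30)²/30 + (70−74)²/74 + (68−68)²/68 + (55−58)²/58 + (13−18)²/18 + (56−51)²/51
   = 4.0333 + 0.0000 + 0.5517 + 2.1333 + 0.2162 + 0.0000 + 0.1552 + 1.3889 + 0.4902
Sum = 8.969

8.969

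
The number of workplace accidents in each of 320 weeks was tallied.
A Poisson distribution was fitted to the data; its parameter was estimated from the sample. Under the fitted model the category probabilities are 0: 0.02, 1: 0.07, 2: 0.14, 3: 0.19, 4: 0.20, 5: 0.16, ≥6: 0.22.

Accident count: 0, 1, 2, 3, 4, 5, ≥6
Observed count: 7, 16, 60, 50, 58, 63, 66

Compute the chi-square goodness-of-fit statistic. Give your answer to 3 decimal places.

Expected counts E_i = n·p_i: 320×0.02 = 6.4, 320×0.07 = 22.4, 320×0.14 = 44.8, 320×0.19 = 60.8, 320×0.20 = 64, 320×0.16 = 51.2, 320×0.22 = 70.4.
cat         O        E   (O−E)²/E
0           7      6.4     0.0563
1          16     22.4     1.8286
2          60     44.8     5.1571
3          50     60.8     1.9184
4          58       64     0.5625
5          63     51.2     2.7195
≥6         66     70.4     0.2750
Sum = 12.517

12.517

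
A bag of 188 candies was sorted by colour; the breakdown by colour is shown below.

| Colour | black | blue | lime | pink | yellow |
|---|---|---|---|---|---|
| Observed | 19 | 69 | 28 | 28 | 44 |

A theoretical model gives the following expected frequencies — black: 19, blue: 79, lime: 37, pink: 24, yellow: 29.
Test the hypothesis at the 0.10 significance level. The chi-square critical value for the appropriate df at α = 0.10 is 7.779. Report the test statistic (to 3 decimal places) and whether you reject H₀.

χ² = (19−19)²/19 + (69−79)²/79 + (28−37)²/37 + (28−24)²/24 + (44−29)²/29
   = 0.0000 + 1.2658 + 2.1892 + 0.6667 + 7.7586
Sum = 11.880
df = 4. Since 11.880 > 7.779, we reject H₀.

11.880; reject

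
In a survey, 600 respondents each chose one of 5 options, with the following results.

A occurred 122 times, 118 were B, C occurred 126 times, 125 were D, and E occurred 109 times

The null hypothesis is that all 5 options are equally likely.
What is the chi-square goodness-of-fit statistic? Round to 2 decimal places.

Expected count for each of the 5 categories: 600/5 = 120.
χ² = (122−120)²/120 + (118−120)²/120 + (126−120)²/120 + (125−120)²/120 + (109−120)²/120
   = 0.033 + 0.033 + 0.300 + 0.208 + 1.008
Sum = 1.58

1.58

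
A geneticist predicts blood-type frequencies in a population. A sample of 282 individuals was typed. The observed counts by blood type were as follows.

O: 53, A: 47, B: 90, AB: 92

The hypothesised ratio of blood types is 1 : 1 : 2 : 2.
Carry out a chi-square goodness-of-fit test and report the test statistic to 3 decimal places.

Ratio total = 6. Expected counts: 282×1/6 = 47, 282×1/6 = 47, 282×2/6 = 94, 282×2/6 = 94.
χ² = (53−47)²/47 + (47−47)²/47 + (90−94)²/94 + (92−94)²/94
   = 0.7660 + 0.0000 + 0.1702 + 0.0426
Sum = 0.979

0.979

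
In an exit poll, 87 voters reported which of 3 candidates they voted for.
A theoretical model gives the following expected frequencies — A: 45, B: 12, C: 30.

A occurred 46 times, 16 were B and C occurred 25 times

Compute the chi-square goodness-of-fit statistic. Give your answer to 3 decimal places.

A: (46 − 45)²/45 = 1/45 = 0.0222
B: (16 − 12)²/12 = 16/12 = 1.3333
C: (25 − 30)²/30 = 25/30 = 0.8333
Sum = 2.189

2.189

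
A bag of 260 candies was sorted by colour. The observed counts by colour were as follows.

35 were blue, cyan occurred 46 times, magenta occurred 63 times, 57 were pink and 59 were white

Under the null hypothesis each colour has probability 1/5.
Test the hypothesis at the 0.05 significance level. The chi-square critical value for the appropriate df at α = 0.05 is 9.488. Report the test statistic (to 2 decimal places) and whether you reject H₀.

10.00; reject

Under H₀ each category has probability 1/5, so each expected count is 260/5 = 52.
χ² = (35−52)²/52 + (46−52)²/52 + (63−52)²/52 + (57−52)²/52 + (59−52)²/52
   = 5.558 + 0.692 + 2.327 + 0.481 + 0.942
Sum = 10.00
df = 4. Since 10.00 > 9.488, we reject H₀.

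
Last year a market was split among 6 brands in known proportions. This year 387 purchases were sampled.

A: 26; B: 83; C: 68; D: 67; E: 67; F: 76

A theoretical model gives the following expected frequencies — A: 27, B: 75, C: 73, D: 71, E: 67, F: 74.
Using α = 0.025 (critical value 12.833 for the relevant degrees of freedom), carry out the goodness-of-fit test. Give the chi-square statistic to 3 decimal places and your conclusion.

χ² = (26−27)²/27 + (83−75)²/75 + (68−73)²/73 + (67−71)²/71 + (67−67)²/67 + (76−74)²/74
   = 0.0370 + 0.8533 + 0.3425 + 0.2254 + 0.0000 + 0.0541
Sum = 1.512
df = 5. Since 1.512 < 12.833, we do not reject H₀.

1.512; do not reject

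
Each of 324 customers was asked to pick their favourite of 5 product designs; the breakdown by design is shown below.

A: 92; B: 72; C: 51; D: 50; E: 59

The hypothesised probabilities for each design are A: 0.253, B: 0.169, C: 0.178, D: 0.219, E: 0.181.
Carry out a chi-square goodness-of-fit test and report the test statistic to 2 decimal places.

13.62

Expected counts E_i = n·p_i: 324×0.253 = 81.972, 324×0.169 = 54.756, 324×0.178 = 57.672, 324×0.219 = 70.956, 324×0.181 = 58.644.
χ² = (92−81.972)²/81.972 + (72−54.756)²/54.756 + (51−57.672)²/57.672 + (50−70.956)²/70.956 + (59−58.644)²/58.644
   = 1.227 + 5.431 + 0.772 + 6.189 + 0.002
Sum = 13.62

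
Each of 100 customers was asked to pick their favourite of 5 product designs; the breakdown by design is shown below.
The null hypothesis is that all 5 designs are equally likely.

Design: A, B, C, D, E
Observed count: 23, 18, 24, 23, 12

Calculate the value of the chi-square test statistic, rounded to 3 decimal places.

5.100

Expected count for each of the 5 categories: 100/5 = 20.
cat         O        E   (O−E)²/E
A          23       20     0.4500
B          18       20     0.2000
C          24       20     0.8000
D          23       20     0.4500
E          12       20     3.2000
Sum = 5.100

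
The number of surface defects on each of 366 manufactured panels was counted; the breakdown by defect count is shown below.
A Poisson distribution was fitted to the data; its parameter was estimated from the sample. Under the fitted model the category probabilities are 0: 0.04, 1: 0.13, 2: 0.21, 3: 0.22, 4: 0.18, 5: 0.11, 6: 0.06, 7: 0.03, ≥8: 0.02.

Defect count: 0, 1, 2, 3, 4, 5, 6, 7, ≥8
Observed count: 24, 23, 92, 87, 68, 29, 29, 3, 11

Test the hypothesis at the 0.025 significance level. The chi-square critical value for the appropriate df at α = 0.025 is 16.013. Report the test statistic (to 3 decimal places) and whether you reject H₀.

Expected counts E_i = n·p_i: 366×0.04 = 14.64, 366×0.13 = 47.58, 366×0.21 = 76.86, 366×0.22 = 80.52, 366×0.18 = 65.88, 366×0.11 = 40.26, 366×0.06 = 21.96, 366×0.03 = 10.98, 366×0.02 = 7.32.
χ² = (24−14.64)²/14.64 + (23−47.58)²/47.58 + (92−76.86)²/76.86 + (87−80.52)²/80.52 + (68−65.88)²/65.88 + (29−40.26)²/40.26 + (29−21.96)²/21.96 + (3−10.98)²/10.98 + (11−7.32)²/7.32
   = 5.9843 + 12.6981 + 2.9823 + 0.5215 + 0.0682 + 3.1492 + 2.2569 + 5.7997 + 1.8501
Sum = 35.310
df = 7. Since 35.310 > 16.013, we reject H₀.

35.310; reject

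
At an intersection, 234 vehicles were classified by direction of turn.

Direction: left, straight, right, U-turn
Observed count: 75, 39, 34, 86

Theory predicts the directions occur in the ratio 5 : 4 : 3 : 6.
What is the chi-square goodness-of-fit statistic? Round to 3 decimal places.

Ratio total = 18. Expected counts: 234×5/18 = 65, 234×4/18 = 52, 234×3/18 = 39, 234×6/18 = 78.
left: (75 − 65)²/65 = 100/65 = 1.5385
straight: (39 − 52)²/52 = 169/52 = 3.2500
right: (34 − 39)²/39 = 25/39 = 0.6410
U-turn: (86 − 78)²/78 = 64/78 = 0.8205
Sum = 6.250

6.250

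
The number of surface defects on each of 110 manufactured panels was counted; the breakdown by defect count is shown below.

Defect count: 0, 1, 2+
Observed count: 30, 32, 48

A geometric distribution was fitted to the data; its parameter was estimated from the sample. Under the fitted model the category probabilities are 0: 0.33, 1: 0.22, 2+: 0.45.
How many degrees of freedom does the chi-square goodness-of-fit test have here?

There are k = 3 categories and 1 parameter estimated from the data, so df = 3 − 1 − 1 = 1.

1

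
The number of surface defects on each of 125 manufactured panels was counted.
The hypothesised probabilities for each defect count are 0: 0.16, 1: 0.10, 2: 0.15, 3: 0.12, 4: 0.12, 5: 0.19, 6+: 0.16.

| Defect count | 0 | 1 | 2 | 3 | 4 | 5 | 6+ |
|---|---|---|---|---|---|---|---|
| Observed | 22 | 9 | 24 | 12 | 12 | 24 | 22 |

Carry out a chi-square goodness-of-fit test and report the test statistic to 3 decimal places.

Expected counts E_i = n·p_i: 125×0.16 = 20, 125×0.10 = 12.5, 125×0.15 = 18.75, 125×0.12 = 15, 125×0.12 = 15, 125×0.19 = 23.75, 125×0.16 = 20.
0: (22 − 20)²/20 = 4/20 = 0.2000
1: (9 − 12.5)²/12.5 = 12.25/12.5 = 0.9800
2: (24 − 18.75)²/18.75 = 27.5625/18.75 = 1.4700
3: (12 − 15)²/15 = 9/15 = 0.6000
4: (12 − 15)²/15 = 9/15 = 0.6000
5: (24 − 23.75)²/23.75 = 0.0625/23.75 = 0.0026
6+: (22 − 20)²/20 = 4/20 = 0.2000
Sum = 4.053

4.053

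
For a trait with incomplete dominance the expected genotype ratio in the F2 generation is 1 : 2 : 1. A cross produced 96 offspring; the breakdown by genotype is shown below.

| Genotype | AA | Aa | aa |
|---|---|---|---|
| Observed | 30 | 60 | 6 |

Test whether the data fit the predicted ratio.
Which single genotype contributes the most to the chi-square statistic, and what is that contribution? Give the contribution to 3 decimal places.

aa, 13.500

Ratio total = 4. Expected counts: 96×1/4 = 24, 96×2/4 = 48, 96×1/4 = 24.
AA: (30 − 24)²/24 = 36/24 = 1.5000
Aa: (60 − 48)²/48 = 144/48 = 3.0000
aa: (6 − 24)²/24 = 324/24 = 13.5000
The largest term is for aa: 13.500.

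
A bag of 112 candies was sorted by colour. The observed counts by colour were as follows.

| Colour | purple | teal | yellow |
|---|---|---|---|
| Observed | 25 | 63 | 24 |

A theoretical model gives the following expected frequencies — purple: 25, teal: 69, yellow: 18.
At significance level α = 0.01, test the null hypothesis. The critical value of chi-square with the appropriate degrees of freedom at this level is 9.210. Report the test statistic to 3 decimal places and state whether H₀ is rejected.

2.522; do not reject

χ² = (25−25)²/25 + (63−69)²/69 + (24−18)²/18
   = 0.0000 + 0.5217 + 2.0000
Sum = 2.522
df = 2. Since 2.522 < 9.210, we do not reject H₀.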